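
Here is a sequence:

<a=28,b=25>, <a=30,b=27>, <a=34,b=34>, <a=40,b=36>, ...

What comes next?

<a=48,b=43>

A: differences are 2, 4, 6, … (increasing by 2 each time); 28, 30, 34, 40 → 48.
For the b, alternating steps +2, +7, +2, +7, …: 25, 27, 34, 36 → 43.
Putting it together: <a=48,b=43>.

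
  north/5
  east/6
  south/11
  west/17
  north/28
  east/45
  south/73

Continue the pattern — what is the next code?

Direction: repeats north → east → south → west; north, east, south, west, north, east, south → west.
For the second component, each term is the sum of the two before it: 5, 6, 11, 17, 28, 45, 73 → 118.
So the next code is west/118.

west/118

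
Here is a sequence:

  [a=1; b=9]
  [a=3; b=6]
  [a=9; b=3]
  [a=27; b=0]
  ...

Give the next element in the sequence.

[a=81; b=-3]

A: ×3 each step; 1, 3, 9, 27 → 81.
B goes 9, 6, 3, 0 → -3 (−3 each step).
So the next element is [a=81; b=-3].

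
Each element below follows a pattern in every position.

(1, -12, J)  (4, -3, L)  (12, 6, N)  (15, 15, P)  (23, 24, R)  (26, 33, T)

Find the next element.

(34, 42, V)

First entry: alternating steps +3, +8, +3, +8, …, so 1, 4, 12, 15, 23, 26 → 34.
Second entry — +9 each step: -12, -3, 6, 15, 24, 33 → 42.
Letter: letters move forward 2 places in the alphabet; J, L, N, P, R, T → V.
Combining the parts gives (34, 42, V).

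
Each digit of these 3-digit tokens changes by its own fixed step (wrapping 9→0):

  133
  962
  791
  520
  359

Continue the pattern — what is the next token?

First digit goes 1, 9, 7, 5, 3 → 1 (−2 each step, mod 10).
For the second digit, +3 each step, mod 10: 3, 6, 9, 2, 5 → 8.
Third digit goes 3, 2, 1, 0, 9 → 8 (−1 each step, mod 10).
Putting it together: 188.

188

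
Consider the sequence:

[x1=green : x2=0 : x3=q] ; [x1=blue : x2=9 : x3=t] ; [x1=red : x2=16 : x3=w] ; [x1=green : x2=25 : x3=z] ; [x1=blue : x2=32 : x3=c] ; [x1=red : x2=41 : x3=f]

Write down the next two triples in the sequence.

[x1=green : x2=48 : x3=i], [x1=blue : x2=57 : x3=l]

X1: green, blue, red, green, blue, red → green → blue (repeats green → blue → red).
For the x2, alternating steps +9, +7, +9, +7, …: 0, 9, 16, 25, 32, 41 → 48 → 57.
For the x3, letters move forward 3 places in the alphabet, wrapping Z→A: q, t, w, z, c, f → i → l.
So the next two triples are [x1=green : x2=48 : x3=i] and [x1=blue : x2=57 : x3=l].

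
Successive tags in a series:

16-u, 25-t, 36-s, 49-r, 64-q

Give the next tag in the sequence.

First component goes 16, 25, 36, 49, 64 → 81 (perfect squares: 4², 5², 6², …).
For the letter, letters move back 1 place in the alphabet: u, t, s, r, q → p.
So the next tag is 81-p.

81-p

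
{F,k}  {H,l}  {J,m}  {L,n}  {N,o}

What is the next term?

First letter: letters move forward 2 places in the alphabet, so F, H, J, L, N → P.
Second letter: k, l, m, n, o → p (letters move forward 1 place in the alphabet).
Combining the parts gives {P,p}.

{P,p}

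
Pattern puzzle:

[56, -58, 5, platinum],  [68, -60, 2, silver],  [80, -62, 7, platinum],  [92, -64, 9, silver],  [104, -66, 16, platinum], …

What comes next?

First component — +12 each step: 56, 68, 80, 92, 104 → 116.
Second component: −2 each step; -58, -60, -62, -64, -66 → -68.
Third component: each term is the sum of the two before it; 5, 2, 7, 9, 16 → 25.
Metal — alternates platinum ↔ silver: platinum, silver, platinum, silver, platinum → silver.
Combining the parts gives [116, -68, 25, silver].

[116, -68, 25, silver]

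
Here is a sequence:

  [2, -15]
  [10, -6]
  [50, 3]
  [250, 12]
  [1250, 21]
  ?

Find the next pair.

[6250, 30]

First entry: 2, 10, 50, 250, 1250 → 6250 (×5 each step).
Second entry: -15, -6, 3, 12, 21 → 30 (+9 each step).
Putting it together: [6250, 30].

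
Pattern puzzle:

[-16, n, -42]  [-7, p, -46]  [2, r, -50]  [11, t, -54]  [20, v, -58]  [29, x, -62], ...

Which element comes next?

[38, z, -66]

First component: +9 each step; -16, -7, 2, 11, 20, 29 → 38.
Letter goes n, p, r, t, v, x → z (letters move forward 2 places in the alphabet).
Third component: −4 each step; -42, -46, -50, -54, -58, -62 → -66.
Putting it together: [38, z, -66].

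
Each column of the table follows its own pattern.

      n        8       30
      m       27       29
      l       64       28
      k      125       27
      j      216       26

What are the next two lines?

Letter goes n, m, l, k, j → i → h (letters move back 1 place in the alphabet).
Second component — perfect cubes: 2³, 3³, 4³, …: 8, 27, 64, 125, 216 → 343 → 512.
Third component: 30, 29, 28, 27, 26 → 25 → 24 (−1 each step).
So the next two lines are i  343  25 and h  512  24.

i  343  25; h  512  24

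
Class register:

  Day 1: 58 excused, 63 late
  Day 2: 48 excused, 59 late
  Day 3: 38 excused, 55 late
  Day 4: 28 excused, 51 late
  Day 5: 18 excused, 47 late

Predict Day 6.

8 excused, 43 late

Excused: −10 each step, so 58, 48, 38, 28, 18 → 8.
Late: −4 each step; 63, 59, 55, 51, 47 → 43.
So the next row is 8 excused, 43 late.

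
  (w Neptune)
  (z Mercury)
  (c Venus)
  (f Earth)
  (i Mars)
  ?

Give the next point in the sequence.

(l Jupiter)

For the letter, letters move forward 3 places in the alphabet, wrapping Z→A: w, z, c, f, i → l.
Planet: runs through the planets Mercury→Neptune; Neptune, Mercury, Venus, Earth, Mars → Jupiter.
So the next point is (l Jupiter).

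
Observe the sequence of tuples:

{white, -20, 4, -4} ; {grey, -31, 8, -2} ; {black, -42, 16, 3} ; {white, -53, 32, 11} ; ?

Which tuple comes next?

{grey, -64, 64, 22}

Shade goes white, grey, black, white → grey (repeats white → grey → black).
Second coordinate goes -20, -31, -42, -53 → -64 (−11 each step).
Third coordinate: 4, 8, 16, 32 → 64 (×2 each step).
For the fourth coordinate, differences are 2, 5, 8, … (increasing by 3 each time): -4, -2, 3, 11 → 22.
Putting it together: {grey, -64, 64, 22}.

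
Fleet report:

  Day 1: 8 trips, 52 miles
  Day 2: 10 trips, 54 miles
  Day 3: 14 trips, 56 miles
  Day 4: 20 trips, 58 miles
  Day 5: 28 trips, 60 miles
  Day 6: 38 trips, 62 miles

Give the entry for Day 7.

50 trips, 64 miles

Trips: 8, 10, 14, 20, 28, 38 → 50 (differences are 2, 4, 6, … (increasing by 2 each time)).
Miles goes 52, 54, 56, 58, 60, 62 → 64 (+2 each step).
So the next record is 50 trips, 64 miles.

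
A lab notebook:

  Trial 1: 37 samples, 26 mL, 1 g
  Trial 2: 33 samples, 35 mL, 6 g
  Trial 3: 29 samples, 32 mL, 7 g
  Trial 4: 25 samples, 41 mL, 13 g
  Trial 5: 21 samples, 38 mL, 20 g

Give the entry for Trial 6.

Samples: −4 each step, so 37, 33, 29, 25, 21 → 17.
For the mL, alternating steps +9, −3, +9, −3, …: 26, 35, 32, 41, 38 → 47.
G: each term is the sum of the two before it, so 1, 6, 7, 13, 20 → 33.
So the next row is 17 samples, 47 mL, 33 g.

17 samples, 47 mL, 33 g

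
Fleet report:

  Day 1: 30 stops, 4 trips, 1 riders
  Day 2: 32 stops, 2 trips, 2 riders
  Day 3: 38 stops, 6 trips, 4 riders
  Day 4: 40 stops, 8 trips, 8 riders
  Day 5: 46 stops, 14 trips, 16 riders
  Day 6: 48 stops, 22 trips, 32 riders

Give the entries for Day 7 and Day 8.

54 stops, 36 trips, 64 riders; 56 stops, 58 trips, 128 riders

Stops — alternating steps +2, +6, +2, +6, …: 30, 32, 38, 40, 46, 48 → 54 → 56.
Trips goes 4, 2, 6, 8, 14, 22 → 36 → 58 (each term is the sum of the two before it).
For the riders, ×2 each step: 1, 2, 4, 8, 16, 32 → 64 → 128.
Putting the parts together: 54 stops, 36 trips, 64 riders and then 56 stops, 58 trips, 128 riders.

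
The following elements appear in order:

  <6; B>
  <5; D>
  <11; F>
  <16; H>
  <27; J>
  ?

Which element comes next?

<43; L>

First slot — each term is the sum of the two before it: 6, 5, 11, 16, 27 → 43.
Letter: letters move forward 2 places in the alphabet, so B, D, F, H, J → L.
So the next element is <43; L>.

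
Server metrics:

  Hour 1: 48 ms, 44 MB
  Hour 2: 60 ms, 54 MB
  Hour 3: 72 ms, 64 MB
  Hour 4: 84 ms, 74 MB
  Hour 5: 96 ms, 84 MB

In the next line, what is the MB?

Ms — +12 each step: 48, 60, 72, 84, 96 → 108.
MB: +10 each step; 44, 54, 64, 74, 84 → 94.

94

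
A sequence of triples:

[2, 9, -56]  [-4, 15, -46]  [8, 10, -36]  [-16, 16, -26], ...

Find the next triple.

First value: 2, -4, 8, -16 → 32 (×(-2) each step).
Second value goes 9, 15, 10, 16 → 11 (alternating steps +6, −5, +6, −5, …).
Third value goes -56, -46, -36, -26 → -16 (+10 each step).
Putting it together: [32, 11, -16].

[32, 11, -16]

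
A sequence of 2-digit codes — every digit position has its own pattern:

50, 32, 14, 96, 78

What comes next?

50

First digit — −2 each step, mod 10: 5, 3, 1, 9, 7 → 5.
Second digit: +2 each step, mod 10, so 0, 2, 4, 6, 8 → 0.
Putting it together: 50.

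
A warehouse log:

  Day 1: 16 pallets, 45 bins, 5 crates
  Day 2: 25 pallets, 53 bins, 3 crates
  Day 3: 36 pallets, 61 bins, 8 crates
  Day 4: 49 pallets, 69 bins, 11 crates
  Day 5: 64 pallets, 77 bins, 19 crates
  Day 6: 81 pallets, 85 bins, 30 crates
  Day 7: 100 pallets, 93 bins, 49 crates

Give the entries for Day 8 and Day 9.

Pallets: 16, 25, 36, 49, 64, 81, 100 → 121 → 144 (perfect squares: 4², 5², 6², …).
Bins: +8 each step; 45, 53, 61, 69, 77, 85, 93 → 101 → 109.
For the crates, each term is the sum of the two before it: 5, 3, 8, 11, 19, 30, 49 → 79 → 128.
So the next two records are 121 pallets, 101 bins, 79 crates and 144 pallets, 109 bins, 128 crates.

121 pallets, 101 bins, 79 crates; 144 pallets, 109 bins, 128 crates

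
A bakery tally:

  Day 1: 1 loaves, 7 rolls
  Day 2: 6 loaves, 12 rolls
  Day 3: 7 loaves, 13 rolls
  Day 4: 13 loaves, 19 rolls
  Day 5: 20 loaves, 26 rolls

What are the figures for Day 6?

Loaves: 1, 6, 7, 13, 20 → 33 (each term is the sum of the two before it).
Rolls: always 6 more than the loaves; 7, 12, 13, 19, 26 → 39.
So the next line is 33 loaves, 39 rolls.

33 loaves, 39 rolls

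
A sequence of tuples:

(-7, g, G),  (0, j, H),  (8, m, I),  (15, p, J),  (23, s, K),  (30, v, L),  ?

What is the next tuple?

(38, y, M)

First entry — alternating steps +7, +8, +7, +8, …: -7, 0, 8, 15, 23, 30 → 38.
First letter goes g, j, m, p, s, v → y (letters move forward 3 places in the alphabet).
Second letter: G, H, I, J, K, L → M (letters move forward 1 place in the alphabet).
So the next tuple is (38, y, M).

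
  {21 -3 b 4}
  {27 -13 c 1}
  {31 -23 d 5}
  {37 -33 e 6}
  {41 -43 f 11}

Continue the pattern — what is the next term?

First value goes 21, 27, 31, 37, 41 → 47 (alternating steps +6, +4, +6, +4, …).
Second value: −10 each step, so -3, -13, -23, -33, -43 → -53.
Letter: b, c, d, e, f → g (letters move forward 1 place in the alphabet).
Fourth value goes 4, 1, 5, 6, 11 → 17 (each term is the sum of the two before it).
Combining the parts gives {47 -53 g 17}.

{47 -53 g 17}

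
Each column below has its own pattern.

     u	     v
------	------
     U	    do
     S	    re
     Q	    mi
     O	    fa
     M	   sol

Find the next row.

K  la

Column u — letters move back 2 places in the alphabet: U, S, Q, O, M → K.
Column v: do, re, mi, fa, sol → la (runs through the solfège scale do→ti).
So the next row is K  la.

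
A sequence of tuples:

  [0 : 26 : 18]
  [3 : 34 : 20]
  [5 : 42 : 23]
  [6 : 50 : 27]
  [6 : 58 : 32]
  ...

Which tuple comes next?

For the first slot, differences are 3, 2, 1, … (decreasing by 1 each time): 0, 3, 5, 6, 6 → 5.
Second slot — +8 each step: 26, 34, 42, 50, 58 → 66.
For the third slot, differences are 2, 3, 4, … (increasing by 1 each time): 18, 20, 23, 27, 32 → 38.
So the next tuple is [5 : 66 : 38].

[5 : 66 : 38]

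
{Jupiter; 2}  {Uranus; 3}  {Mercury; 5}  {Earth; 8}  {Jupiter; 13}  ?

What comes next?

{Uranus; 21}

Planet — repeats Jupiter → Uranus → Mercury → Earth: Jupiter, Uranus, Mercury, Earth, Jupiter → Uranus.
Second value: 2, 3, 5, 8, 13 → 21 (each term is the sum of the two before it).
Putting it together: {Uranus; 21}.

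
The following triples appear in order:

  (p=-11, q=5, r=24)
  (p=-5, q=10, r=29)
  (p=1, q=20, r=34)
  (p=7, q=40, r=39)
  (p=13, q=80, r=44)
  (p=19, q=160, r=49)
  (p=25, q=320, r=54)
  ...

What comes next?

(p=31, q=640, r=59)

P: +6 each step; -11, -5, 1, 7, 13, 19, 25 → 31.
Q — ×2 each step: 5, 10, 20, 40, 80, 160, 320 → 640.
R: 24, 29, 34, 39, 44, 49, 54 → 59 (+5 each step).
So the next triple is (p=31, q=640, r=59).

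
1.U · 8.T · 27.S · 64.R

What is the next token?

First component: perfect cubes: 1³, 2³, 3³, …, so 1, 8, 27, 64 → 125.
Letter: letters move back 1 place in the alphabet; U, T, S, R → Q.
Combining the parts gives 125.Q.

125.Q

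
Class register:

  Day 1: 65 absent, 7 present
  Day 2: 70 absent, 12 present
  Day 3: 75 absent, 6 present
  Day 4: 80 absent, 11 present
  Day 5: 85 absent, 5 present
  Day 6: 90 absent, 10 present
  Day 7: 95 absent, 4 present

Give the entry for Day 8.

100 absent, 9 present

Absent — +5 each step: 65, 70, 75, 80, 85, 90, 95 → 100.
Present: alternating steps +5, −6, +5, −6, …; 7, 12, 6, 11, 5, 10, 4 → 9.
Combining the parts gives 100 absent, 9 present.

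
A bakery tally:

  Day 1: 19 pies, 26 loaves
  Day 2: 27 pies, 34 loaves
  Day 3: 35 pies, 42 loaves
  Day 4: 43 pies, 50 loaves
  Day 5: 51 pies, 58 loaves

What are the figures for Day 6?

Pies: 19, 27, 35, 43, 51 → 59 (+8 each step).
Loaves: 26, 34, 42, 50, 58 → 66 (always 7 more than the pies).
Combining the parts gives 59 pies, 66 loaves.

59 pies, 66 loaves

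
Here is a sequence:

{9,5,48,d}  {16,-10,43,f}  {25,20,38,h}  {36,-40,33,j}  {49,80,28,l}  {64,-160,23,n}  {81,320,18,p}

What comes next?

First value: perfect squares: 3², 4², 5², …; 9, 16, 25, 36, 49, 64, 81 → 100.
Second value goes 5, -10, 20, -40, 80, -160, 320 → -640 (×(-2) each step).
Third value: 48, 43, 38, 33, 28, 23, 18 → 13 (−5 each step).
Letter: letters move forward 2 places in the alphabet; d, f, h, j, l, n, p → r.
Putting it together: {100,-640,13,r}.

{100,-640,13,r}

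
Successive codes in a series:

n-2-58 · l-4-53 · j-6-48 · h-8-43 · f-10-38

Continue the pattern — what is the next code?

Letter: letters move back 2 places in the alphabet; n, l, j, h, f → d.
Second component — +2 each step: 2, 4, 6, 8, 10 → 12.
For the third component, −5 each step: 58, 53, 48, 43, 38 → 33.
Combining the parts gives d-12-33.

d-12-33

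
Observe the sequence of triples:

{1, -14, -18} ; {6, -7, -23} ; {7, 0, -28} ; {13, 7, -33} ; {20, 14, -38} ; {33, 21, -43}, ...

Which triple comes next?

For the first entry, each term is the sum of the two before it: 1, 6, 7, 13, 20, 33 → 53.
Second entry goes -14, -7, 0, 7, 14, 21 → 28 (+7 each step).
Third entry goes -18, -23, -28, -33, -38, -43 → -48 (−5 each step).
Combining the parts gives {53, 28, -48}.

{53, 28, -48}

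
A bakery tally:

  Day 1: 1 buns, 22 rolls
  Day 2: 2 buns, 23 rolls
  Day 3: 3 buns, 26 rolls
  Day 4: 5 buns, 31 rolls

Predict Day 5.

For the buns, each term is the sum of the two before it: 1, 2, 3, 5 → 8.
Rolls: 22, 23, 26, 31 → 38 (differences are 1, 3, 5, … (increasing by 2 each time)).
Putting it together: 8 buns, 38 rolls.

8 buns, 38 rolls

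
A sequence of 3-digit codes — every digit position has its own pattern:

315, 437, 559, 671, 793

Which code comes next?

For the first digit, +1 each step, mod 10: 3, 4, 5, 6, 7 → 8.
Second digit — +2 each step, mod 10: 1, 3, 5, 7, 9 → 1.
Third digit: 5, 7, 9, 1, 3 → 5 (+2 each step, mod 10).
Combining the parts gives 815.

815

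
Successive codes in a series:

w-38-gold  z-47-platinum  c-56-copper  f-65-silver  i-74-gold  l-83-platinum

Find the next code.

o-92-copper

Letter goes w, z, c, f, i, l → o (letters move forward 3 places in the alphabet, wrapping Z→A).
For the second component, +9 each step: 38, 47, 56, 65, 74, 83 → 92.
Metal — repeats gold → platinum → copper → silver: gold, platinum, copper, silver, gold, platinum → copper.
Combining the parts gives o-92-copper.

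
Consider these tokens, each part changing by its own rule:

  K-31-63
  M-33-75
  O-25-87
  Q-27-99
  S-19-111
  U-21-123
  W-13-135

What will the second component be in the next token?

15

Letter: letters move forward 2 places in the alphabet, so K, M, O, Q, S, U, W → Y.
For the second component, alternating steps +2, −8, +2, −8, …: 31, 33, 25, 27, 19, 21, 13 → 15.
Third component: +12 each step, so 63, 75, 87, 99, 111, 123, 135 → 147.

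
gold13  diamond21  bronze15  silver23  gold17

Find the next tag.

diamond25

Rank: repeats gold → diamond → bronze → silver; gold, diamond, bronze, silver, gold → diamond.
Second component — alternating steps +8, −6, +8, −6, …: 13, 21, 15, 23, 17 → 25.
Combining the parts gives diamond25.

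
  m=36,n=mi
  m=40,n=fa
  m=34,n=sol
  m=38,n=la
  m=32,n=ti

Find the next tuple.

m=36,n=do

M — alternating steps +4, −6, +4, −6, …: 36, 40, 34, 38, 32 → 36.
N goes mi, fa, sol, la, ti → do (runs through the solfège scale do→ti).
Putting it together: m=36,n=do.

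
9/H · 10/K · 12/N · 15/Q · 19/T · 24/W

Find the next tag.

First component: 9, 10, 12, 15, 19, 24 → 30 (differences are 1, 2, 3, … (increasing by 1 each time)).
Letter: letters move forward 3 places in the alphabet; H, K, N, Q, T, W → Z.
Combining the parts gives 30/Z.

30/Z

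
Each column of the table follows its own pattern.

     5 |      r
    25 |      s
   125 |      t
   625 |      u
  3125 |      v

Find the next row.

15625  w

First component: 5, 25, 125, 625, 3125 → 15625 (×5 each step).
For the letter, letters move forward 1 place in the alphabet: r, s, t, u, v → w.
Combining the parts gives 15625  w.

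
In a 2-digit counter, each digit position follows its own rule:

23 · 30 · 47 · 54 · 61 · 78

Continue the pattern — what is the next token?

First digit: +1 each step, mod 10; 2, 3, 4, 5, 6, 7 → 8.
Second digit: 3, 0, 7, 4, 1, 8 → 5 (−3 each step, mod 10).
Combining the parts gives 85.

85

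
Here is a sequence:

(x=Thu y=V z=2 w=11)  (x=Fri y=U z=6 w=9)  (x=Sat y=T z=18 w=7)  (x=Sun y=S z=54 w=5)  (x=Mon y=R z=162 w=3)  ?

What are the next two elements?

(x=Tue y=Q z=486 w=1), (x=Wed y=P z=1458 w=-1)

X goes Thu, Fri, Sat, Sun, Mon → Tue → Wed (runs through the weekdays Mon→Sun).
Y: V, U, T, S, R → Q → P (letters move back 1 place in the alphabet).
Z goes 2, 6, 18, 54, 162 → 486 → 1458 (×3 each step).
W: −2 each step, so 11, 9, 7, 5, 3 → 1 → -1.
Putting the parts together: (x=Tue y=Q z=486 w=1) and then (x=Wed y=P z=1458 w=-1).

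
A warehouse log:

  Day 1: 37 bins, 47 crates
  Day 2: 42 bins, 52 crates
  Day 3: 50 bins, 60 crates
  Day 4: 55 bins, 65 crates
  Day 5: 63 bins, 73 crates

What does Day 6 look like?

68 bins, 78 crates

Bins: alternating steps +5, +8, +5, +8, …, so 37, 42, 50, 55, 63 → 68.
Crates: 47, 52, 60, 65, 73 → 78 (always 10 more than the bins).
Putting it together: 68 bins, 78 crates.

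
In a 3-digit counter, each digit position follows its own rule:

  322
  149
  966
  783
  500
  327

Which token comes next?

First digit: −2 each step, mod 10, so 3, 1, 9, 7, 5, 3 → 1.
Second digit goes 2, 4, 6, 8, 0, 2 → 4 (+2 each step, mod 10).
Third digit: −3 each step, mod 10; 2, 9, 6, 3, 0, 7 → 4.
Combining the parts gives 144.

144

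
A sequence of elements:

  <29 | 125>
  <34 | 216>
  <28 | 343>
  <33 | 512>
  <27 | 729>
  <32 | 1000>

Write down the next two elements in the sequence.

<26 | 1331>, <31 | 1728>

First slot: alternating steps +5, −6, +5, −6, …, so 29, 34, 28, 33, 27, 32 → 26 → 31.
For the second slot, perfect cubes: 5³, 6³, 7³, …: 125, 216, 343, 512, 729, 1000 → 1331 → 1728.
Putting the parts together: <26 | 1331> and then <31 | 1728>.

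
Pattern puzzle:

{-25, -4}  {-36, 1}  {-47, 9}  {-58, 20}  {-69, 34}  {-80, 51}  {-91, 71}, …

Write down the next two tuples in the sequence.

First value: -25, -36, -47, -58, -69, -80, -91 → -102 → -113 (−11 each step).
For the second value, differences are 5, 8, 11, … (increasing by 3 each time): -4, 1, 9, 20, 34, 51, 71 → 94 → 120.
Putting the parts together: {-102, 94} and then {-113, 120}.

{-102, 94}, {-113, 120}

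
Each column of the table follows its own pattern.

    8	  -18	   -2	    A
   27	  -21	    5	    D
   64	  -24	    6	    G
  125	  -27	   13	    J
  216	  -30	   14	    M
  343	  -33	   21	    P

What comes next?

512  -36  22  S

First component: perfect cubes: 2³, 3³, 4³, …, so 8, 27, 64, 125, 216, 343 → 512.
Second component goes -18, -21, -24, -27, -30, -33 → -36 (−3 each step).
For the third component, alternating steps +7, +1, +7, +1, …: -2, 5, 6, 13, 14, 21 → 22.
For the letter, letters move forward 3 places in the alphabet: A, D, G, J, M, P → S.
So the next row is 512  -36  22  S.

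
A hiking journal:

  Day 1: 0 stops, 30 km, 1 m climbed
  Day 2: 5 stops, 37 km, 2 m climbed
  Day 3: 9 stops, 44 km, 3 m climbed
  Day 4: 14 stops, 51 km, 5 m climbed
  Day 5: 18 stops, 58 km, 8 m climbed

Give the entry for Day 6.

Stops: alternating steps +5, +4, +5, +4, …, so 0, 5, 9, 14, 18 → 23.
Km: 30, 37, 44, 51, 58 → 65 (+7 each step).
M climbed goes 1, 2, 3, 5, 8 → 13 (each term is the sum of the two before it).
Putting it together: 23 stops, 65 km, 13 m climbed.

23 stops, 65 km, 13 m climbed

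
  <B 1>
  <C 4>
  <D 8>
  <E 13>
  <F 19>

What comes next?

<G 26>

Letter: letters move forward 1 place in the alphabet, so B, C, D, E, F → G.
Second slot: differences are 3, 4, 5, … (increasing by 1 each time), so 1, 4, 8, 13, 19 → 26.
Putting it together: <G 26>.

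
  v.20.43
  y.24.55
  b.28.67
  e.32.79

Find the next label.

Letter — letters move forward 3 places in the alphabet, wrapping Z→A: v, y, b, e → h.
Second component: 20, 24, 28, 32 → 36 (+4 each step).
Third component: +12 each step, so 43, 55, 67, 79 → 91.
Putting it together: h.36.91.

h.36.91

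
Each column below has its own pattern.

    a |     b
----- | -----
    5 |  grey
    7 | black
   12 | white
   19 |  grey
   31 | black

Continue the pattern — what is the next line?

Column a goes 5, 7, 12, 19, 31 → 50 (each term is the sum of the two before it).
Column b: repeats grey → black → white, so grey, black, white, grey, black → white.
So the next line is 50  white.

50  white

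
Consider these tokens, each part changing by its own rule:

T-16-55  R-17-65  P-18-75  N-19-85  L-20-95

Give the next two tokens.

Letter: letters move back 2 places in the alphabet, so T, R, P, N, L → J → H.
For the second component, +1 each step: 16, 17, 18, 19, 20 → 21 → 22.
Third component goes 55, 65, 75, 85, 95 → 105 → 115 (+10 each step).
So the next two tokens are J-21-105 and H-22-115.

J-21-105 then H-22-115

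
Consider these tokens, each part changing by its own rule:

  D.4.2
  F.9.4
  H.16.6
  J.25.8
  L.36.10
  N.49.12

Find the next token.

P.64.14

For the letter, letters move forward 2 places in the alphabet: D, F, H, J, L, N → P.
Second component: perfect squares: 2², 3², 4², …; 4, 9, 16, 25, 36, 49 → 64.
Third component: +2 each step, so 2, 4, 6, 8, 10, 12 → 14.
Putting it together: P.64.14.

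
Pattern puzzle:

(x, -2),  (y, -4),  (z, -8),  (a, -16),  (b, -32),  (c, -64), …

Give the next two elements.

Letter — letters move forward 1 place in the alphabet, wrapping Z→A: x, y, z, a, b, c → d → e.
Second value goes -2, -4, -8, -16, -32, -64 → -128 → -256 (×2 each step).
So the next two elements are (d, -128) and (e, -256).

(d, -128), (e, -256)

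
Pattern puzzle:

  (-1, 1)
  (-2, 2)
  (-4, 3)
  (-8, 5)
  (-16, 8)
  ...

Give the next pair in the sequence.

First value — ×2 each step: -1, -2, -4, -8, -16 → -32.
Second value: each term is the sum of the two before it; 1, 2, 3, 5, 8 → 13.
Putting it together: (-32, 13).

(-32, 13)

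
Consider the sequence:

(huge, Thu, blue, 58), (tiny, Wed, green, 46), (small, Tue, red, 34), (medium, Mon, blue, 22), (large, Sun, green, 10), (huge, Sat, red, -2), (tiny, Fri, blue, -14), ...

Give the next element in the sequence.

(small, Thu, green, -26)

Size goes huge, tiny, small, medium, large, huge, tiny → small (repeats huge → tiny → small → medium → large).
Day: runs backward through the weekdays Mon→Sun; Thu, Wed, Tue, Mon, Sun, Sat, Fri → Thu.
Colour: repeats blue → green → red, so blue, green, red, blue, green, red, blue → green.
Fourth value goes 58, 46, 34, 22, 10, -2, -14 → -26 (−12 each step).
So the next element is (small, Thu, green, -26).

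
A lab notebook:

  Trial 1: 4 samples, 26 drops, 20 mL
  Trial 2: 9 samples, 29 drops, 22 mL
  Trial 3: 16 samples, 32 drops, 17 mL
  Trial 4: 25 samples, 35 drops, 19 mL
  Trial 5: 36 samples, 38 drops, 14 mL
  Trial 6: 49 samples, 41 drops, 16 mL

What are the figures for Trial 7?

64 samples, 44 drops, 11 mL

Samples: perfect squares: 2², 3², 4², …; 4, 9, 16, 25, 36, 49 → 64.
Drops: 26, 29, 32, 35, 38, 41 → 44 (+3 each step).
ML: alternating steps +2, −5, +2, −5, …; 20, 22, 17, 19, 14, 16 → 11.
So the next line is 64 samples, 44 drops, 11 mL.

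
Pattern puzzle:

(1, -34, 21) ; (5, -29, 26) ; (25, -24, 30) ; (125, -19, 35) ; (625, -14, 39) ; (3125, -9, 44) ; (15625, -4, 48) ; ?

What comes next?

First coordinate: ×5 each step; 1, 5, 25, 125, 625, 3125, 15625 → 78125.
Second coordinate: +5 each step; -34, -29, -24, -19, -14, -9, -4 → 1.
Third coordinate goes 21, 26, 30, 35, 39, 44, 48 → 53 (alternating steps +5, +4, +5, +4, …).
So the next term is (78125, 1, 53).

(78125, 1, 53)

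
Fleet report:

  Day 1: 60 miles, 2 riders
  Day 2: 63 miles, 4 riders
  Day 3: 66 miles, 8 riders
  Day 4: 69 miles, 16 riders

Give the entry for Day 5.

Miles goes 60, 63, 66, 69 → 72 (+3 each step).
Riders: 2, 4, 8, 16 → 32 (×2 each step).
Combining the parts gives 72 miles, 32 riders.

72 miles, 32 riders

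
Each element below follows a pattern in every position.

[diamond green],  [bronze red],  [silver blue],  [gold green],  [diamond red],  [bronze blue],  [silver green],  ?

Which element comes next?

Rank: repeats diamond → bronze → silver → gold, so diamond, bronze, silver, gold, diamond, bronze, silver → gold.
Colour — repeats green → red → blue: green, red, blue, green, red, blue, green → red.
Combining the parts gives [gold red].

[gold red]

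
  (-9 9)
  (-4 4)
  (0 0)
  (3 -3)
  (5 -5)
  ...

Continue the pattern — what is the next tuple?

(6 -6)

For the first coordinate, differences are 5, 4, 3, … (decreasing by 1 each time): -9, -4, 0, 3, 5 → 6.
Second coordinate: 9, 4, 0, -3, -5 → -6 (always the negative of the first coordinate).
Combining the parts gives (6 -6).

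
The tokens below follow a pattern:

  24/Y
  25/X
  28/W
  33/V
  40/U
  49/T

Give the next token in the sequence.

60/S

First component: 24, 25, 28, 33, 40, 49 → 60 (differences are 1, 3, 5, … (increasing by 2 each time)).
Letter: Y, X, W, V, U, T → S (letters move back 1 place in the alphabet).
So the next token is 60/S.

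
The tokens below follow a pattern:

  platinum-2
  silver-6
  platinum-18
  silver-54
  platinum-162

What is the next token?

For the metal, alternates platinum ↔ silver: platinum, silver, platinum, silver, platinum → silver.
Second component: 2, 6, 18, 54, 162 → 486 (×3 each step).
So the next token is silver-486.

silver-486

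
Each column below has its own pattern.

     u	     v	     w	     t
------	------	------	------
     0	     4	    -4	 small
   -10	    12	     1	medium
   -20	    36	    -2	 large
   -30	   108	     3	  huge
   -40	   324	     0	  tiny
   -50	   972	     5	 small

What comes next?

-60  2916  2  medium

Column u: 0, -10, -20, -30, -40, -50 → -60 (−10 each step).
Column v: ×3 each step; 4, 12, 36, 108, 324, 972 → 2916.
Column w: alternating steps +5, −3, +5, −3, …, so -4, 1, -2, 3, 0, 5 → 2.
Column t: repeats small → medium → large → huge → tiny, so small, medium, large, huge, tiny, small → medium.
Putting it together: -60  2916  2  medium.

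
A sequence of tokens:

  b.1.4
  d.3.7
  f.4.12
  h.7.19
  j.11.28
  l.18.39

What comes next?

n.29.52

Letter: b, d, f, h, j, l → n (letters move forward 2 places in the alphabet).
Second component goes 1, 3, 4, 7, 11, 18 → 29 (each term is the sum of the two before it).
Third component: differences are 3, 5, 7, … (increasing by 2 each time); 4, 7, 12, 19, 28, 39 → 52.
So the next token is n.29.52.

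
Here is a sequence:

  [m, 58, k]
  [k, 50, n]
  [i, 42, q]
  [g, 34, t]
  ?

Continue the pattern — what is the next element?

[e, 26, w]

First letter: letters move back 2 places in the alphabet; m, k, i, g → e.
Second part: 58, 50, 42, 34 → 26 (−8 each step).
Second letter: k, n, q, t → w (letters move forward 3 places in the alphabet).
Combining the parts gives [e, 26, w].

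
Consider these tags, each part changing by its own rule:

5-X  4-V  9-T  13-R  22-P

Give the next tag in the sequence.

35-N

First component: each term is the sum of the two before it; 5, 4, 9, 13, 22 → 35.
For the letter, letters move back 2 places in the alphabet: X, V, T, R, P → N.
Combining the parts gives 35-N.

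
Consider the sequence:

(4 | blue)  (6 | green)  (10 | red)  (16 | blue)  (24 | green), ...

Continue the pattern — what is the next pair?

First component goes 4, 6, 10, 16, 24 → 34 (differences are 2, 4, 6, … (increasing by 2 each time)).
For the colour, repeats blue → green → red: blue, green, red, blue, green → red.
Putting it together: (34 | red).

(34 | red)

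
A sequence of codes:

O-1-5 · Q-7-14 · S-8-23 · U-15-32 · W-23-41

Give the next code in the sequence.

For the letter, letters move forward 2 places in the alphabet: O, Q, S, U, W → Y.
Second component: each term is the sum of the two before it, so 1, 7, 8, 15, 23 → 38.
Third component — +9 each step: 5, 14, 23, 32, 41 → 50.
Combining the parts gives Y-38-50.

Y-38-50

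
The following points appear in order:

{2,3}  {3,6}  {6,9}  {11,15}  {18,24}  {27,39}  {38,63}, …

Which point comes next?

{51,102}

First entry: differences are 1, 3, 5, … (increasing by 2 each time), so 2, 3, 6, 11, 18, 27, 38 → 51.
Second entry: 3, 6, 9, 15, 24, 39, 63 → 102 (each term is the sum of the two before it).
So the next point is {51,102}.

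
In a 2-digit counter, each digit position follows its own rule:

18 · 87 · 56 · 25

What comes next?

94

First digit goes 1, 8, 5, 2 → 9 (−3 each step, mod 10).
Second digit: −1 each step, mod 10, so 8, 7, 6, 5 → 4.
Putting it together: 94.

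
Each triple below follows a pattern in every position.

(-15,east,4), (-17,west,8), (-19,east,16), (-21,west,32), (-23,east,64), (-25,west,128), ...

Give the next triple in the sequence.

First value: −2 each step; -15, -17, -19, -21, -23, -25 → -27.
Direction: alternates east ↔ west, so east, west, east, west, east, west → east.
Third value: ×2 each step; 4, 8, 16, 32, 64, 128 → 256.
Combining the parts gives (-27,east,256).

(-27,east,256)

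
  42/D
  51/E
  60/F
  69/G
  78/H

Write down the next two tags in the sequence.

87/I, 96/J

First component — +9 each step: 42, 51, 60, 69, 78 → 87 → 96.
Letter: letters move forward 1 place in the alphabet; D, E, F, G, H → I → J.
So the next two tags are 87/I and 96/J.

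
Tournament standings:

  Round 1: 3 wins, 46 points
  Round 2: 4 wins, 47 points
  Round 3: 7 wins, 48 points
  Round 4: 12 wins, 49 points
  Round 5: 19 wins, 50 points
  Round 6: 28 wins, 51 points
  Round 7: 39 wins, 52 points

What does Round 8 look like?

52 wins, 53 points

For the wins, differences are 1, 3, 5, … (increasing by 2 each time): 3, 4, 7, 12, 19, 28, 39 → 52.
Points: +1 each step, so 46, 47, 48, 49, 50, 51, 52 → 53.
Combining the parts gives 52 wins, 53 points.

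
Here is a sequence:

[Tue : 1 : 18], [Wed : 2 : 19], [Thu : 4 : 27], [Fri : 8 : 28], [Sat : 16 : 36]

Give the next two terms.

Day: runs through the weekdays Mon→Sun; Tue, Wed, Thu, Fri, Sat → Sun → Mon.
Second component: ×2 each step; 1, 2, 4, 8, 16 → 32 → 64.
Third component goes 18, 19, 27, 28, 36 → 37 → 45 (alternating steps +1, +8, +1, +8, …).
Putting the parts together: [Sun : 32 : 37] and then [Mon : 64 : 45].

[Sun : 32 : 37], [Mon : 64 : 45]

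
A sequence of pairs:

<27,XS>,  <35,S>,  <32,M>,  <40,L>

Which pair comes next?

<37,XL>

First component: alternating steps +8, −3, +8, −3, …; 27, 35, 32, 40 → 37.
Size: runs through clothing sizes XS→XL, so XS, S, M, L → XL.
Putting it together: <37,XL>.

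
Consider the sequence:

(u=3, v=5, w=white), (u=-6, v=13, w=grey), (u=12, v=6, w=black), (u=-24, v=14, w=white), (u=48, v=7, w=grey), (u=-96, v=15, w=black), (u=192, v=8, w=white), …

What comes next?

(u=-384, v=16, w=grey)

U: ×(-2) each step, so 3, -6, 12, -24, 48, -96, 192 → -384.
V — alternating steps +8, −7, +8, −7, …: 5, 13, 6, 14, 7, 15, 8 → 16.
W: white, grey, black, white, grey, black, white → grey (repeats white → grey → black).
Putting it together: (u=-384, v=16, w=grey).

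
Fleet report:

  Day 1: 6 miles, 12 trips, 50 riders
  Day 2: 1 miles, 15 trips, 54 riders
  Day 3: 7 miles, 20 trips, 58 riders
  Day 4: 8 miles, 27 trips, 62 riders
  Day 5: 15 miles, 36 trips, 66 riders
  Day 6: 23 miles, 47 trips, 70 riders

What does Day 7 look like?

38 miles, 60 trips, 74 riders

Miles — each term is the sum of the two before it: 6, 1, 7, 8, 15, 23 → 38.
For the trips, differences are 3, 5, 7, … (increasing by 2 each time): 12, 15, 20, 27, 36, 47 → 60.
For the riders, +4 each step: 50, 54, 58, 62, 66, 70 → 74.
So the next row is 38 miles, 60 trips, 74 riders.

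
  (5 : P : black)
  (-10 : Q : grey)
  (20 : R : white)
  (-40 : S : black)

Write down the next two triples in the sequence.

(80 : T : grey), (-160 : U : white)

First coordinate: ×(-2) each step, so 5, -10, 20, -40 → 80 → -160.
Letter: letters move forward 1 place in the alphabet, so P, Q, R, S → T → U.
For the shade, repeats black → grey → white: black, grey, white, black → grey → white.
So the next two triples are (80 : T : grey) and (-160 : U : white).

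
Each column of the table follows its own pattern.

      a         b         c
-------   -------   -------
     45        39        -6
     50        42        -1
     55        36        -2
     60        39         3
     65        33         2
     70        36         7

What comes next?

75  30  6

Column a: +5 each step, so 45, 50, 55, 60, 65, 70 → 75.
Column b: alternating steps +3, −6, +3, −6, …, so 39, 42, 36, 39, 33, 36 → 30.
Column c: alternating steps +5, −1, +5, −1, …, so -6, -1, -2, 3, 2, 7 → 6.
Putting it together: 75  30  6.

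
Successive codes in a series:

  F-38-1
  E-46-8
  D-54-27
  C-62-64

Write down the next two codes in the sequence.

B-70-125 then A-78-216

For the letter, letters move back 1 place in the alphabet: F, E, D, C → B → A.
Second component: 38, 46, 54, 62 → 70 → 78 (+8 each step).
Third component — perfect cubes: 1³, 2³, 3³, …: 1, 8, 27, 64 → 125 → 216.
Putting the parts together: B-70-125 and then A-78-216.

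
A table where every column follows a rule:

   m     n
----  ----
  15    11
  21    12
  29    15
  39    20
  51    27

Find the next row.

Column m — differences are 6, 8, 10, … (increasing by 2 each time): 15, 21, 29, 39, 51 → 65.
Column n: differences are 1, 3, 5, … (increasing by 2 each time); 11, 12, 15, 20, 27 → 36.
So the next row is 65  36.

65  36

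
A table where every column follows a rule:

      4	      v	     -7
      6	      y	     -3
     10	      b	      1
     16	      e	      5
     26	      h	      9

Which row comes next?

First component goes 4, 6, 10, 16, 26 → 42 (each term is the sum of the two before it).
Letter: letters move forward 3 places in the alphabet, wrapping Z→A; v, y, b, e, h → k.
Third component: +4 each step, so -7, -3, 1, 5, 9 → 13.
Putting it together: 42  k  13.

42  k  13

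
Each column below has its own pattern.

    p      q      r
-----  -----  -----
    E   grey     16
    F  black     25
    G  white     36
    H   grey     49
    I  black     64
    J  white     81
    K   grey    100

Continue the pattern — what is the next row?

L  black  121

For the column p, letters move forward 1 place in the alphabet: E, F, G, H, I, J, K → L.
Column q: repeats grey → black → white; grey, black, white, grey, black, white, grey → black.
Column r: 16, 25, 36, 49, 64, 81, 100 → 121 (perfect squares: 4², 5², 6², …).
So the next row is L  black  121.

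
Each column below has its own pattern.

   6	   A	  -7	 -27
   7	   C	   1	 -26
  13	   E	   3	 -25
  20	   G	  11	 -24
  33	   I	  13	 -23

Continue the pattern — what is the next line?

First component — each term is the sum of the two before it: 6, 7, 13, 20, 33 → 53.
For the letter, letters move forward 2 places in the alphabet: A, C, E, G, I → K.
Third component: alternating steps +8, +2, +8, +2, …, so -7, 1, 3, 11, 13 → 21.
Fourth component: -27, -26, -25, -24, -23 → -22 (+1 each step).
Putting it together: 53  K  21  -22.

53  K  21  -22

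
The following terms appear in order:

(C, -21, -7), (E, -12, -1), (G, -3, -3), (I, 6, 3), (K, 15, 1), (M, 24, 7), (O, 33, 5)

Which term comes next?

Letter goes C, E, G, I, K, M, O → Q (letters move forward 2 places in the alphabet).
Second value: +9 each step; -21, -12, -3, 6, 15, 24, 33 → 42.
Third value — alternating steps +6, −2, +6, −2, …: -7, -1, -3, 3, 1, 7, 5 → 11.
Putting it together: (Q, 42, 11).

(Q, 42, 11)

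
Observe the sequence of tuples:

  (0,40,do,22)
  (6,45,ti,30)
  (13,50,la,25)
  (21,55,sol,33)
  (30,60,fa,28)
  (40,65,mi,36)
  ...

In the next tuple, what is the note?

re

First slot — differences are 6, 7, 8, … (increasing by 1 each time): 0, 6, 13, 21, 30, 40 → 51.
Second slot: +5 each step, so 40, 45, 50, 55, 60, 65 → 70.
Note — runs backward through the solfège scale do→ti: do, ti, la, sol, fa, mi → re.
Fourth slot: alternating steps +8, −5, +8, −5, …; 22, 30, 25, 33, 28, 36 → 31.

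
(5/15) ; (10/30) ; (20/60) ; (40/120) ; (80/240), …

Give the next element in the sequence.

First component: ×2 each step, so 5, 10, 20, 40, 80 → 160.
Second component: always 3 × the first component, so 15, 30, 60, 120, 240 → 480.
Putting it together: (160/480).

(160/480)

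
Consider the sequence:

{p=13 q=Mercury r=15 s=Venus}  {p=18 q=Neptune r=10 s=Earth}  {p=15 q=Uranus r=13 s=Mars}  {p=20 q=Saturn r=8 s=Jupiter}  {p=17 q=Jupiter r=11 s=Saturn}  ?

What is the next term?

{p=22 q=Mars r=6 s=Uranus}

P: 13, 18, 15, 20, 17 → 22 (alternating steps +5, −3, +5, −3, …).
Q goes Mercury, Neptune, Uranus, Saturn, Jupiter → Mars (runs backward through the planets Mercury→Neptune).
For the r, together with the p always sums to 28: 15, 10, 13, 8, 11 → 6.
S: Venus, Earth, Mars, Jupiter, Saturn → Uranus (runs through the planets Mercury→Neptune).
Combining the parts gives {p=22 q=Mars r=6 s=Uranus}.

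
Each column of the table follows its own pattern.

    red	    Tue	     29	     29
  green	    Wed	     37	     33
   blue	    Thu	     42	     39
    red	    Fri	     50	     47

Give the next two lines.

Colour: red, green, blue, red → green → blue (repeats red → green → blue).
Day — runs through the weekdays Mon→Sun: Tue, Wed, Thu, Fri → Sat → Sun.
Third component goes 29, 37, 42, 50 → 55 → 63 (alternating steps +8, +5, +8, +5, …).
Fourth component: 29, 33, 39, 47 → 57 → 69 (differences are 4, 6, 8, … (increasing by 2 each time)).
So the next two lines are green  Sat  55  57 and blue  Sun  63  69.

green  Sat  55  57; blue  Sun  63  69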